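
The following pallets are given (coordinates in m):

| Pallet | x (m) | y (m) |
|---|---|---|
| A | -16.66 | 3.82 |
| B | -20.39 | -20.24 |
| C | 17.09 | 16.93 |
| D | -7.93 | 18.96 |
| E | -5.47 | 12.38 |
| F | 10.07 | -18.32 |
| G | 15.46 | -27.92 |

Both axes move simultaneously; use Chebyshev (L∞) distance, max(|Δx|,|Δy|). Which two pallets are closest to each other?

D and E

Pairwise distances:
A–B: 24.06 m
A–C: 33.75 m
A–D: 15.14 m
A–E: 11.19 m
A–F: 26.73 m
A–G: 32.12 m
B–C: 37.48 m
B–D: 39.20 m
B–E: 32.62 m
B–F: 30.46 m
B–G: 35.85 m
C–D: 25.02 m
C–E: 22.56 m
C–F: 35.25 m
C–G: 44.85 m
D–E: 6.58 m
D–F: 37.28 m
D–G: 46.88 m
E–F: 30.70 m
E–G: 40.30 m
F–G: 9.60 m
Closest pair: D–E at 6.58 m.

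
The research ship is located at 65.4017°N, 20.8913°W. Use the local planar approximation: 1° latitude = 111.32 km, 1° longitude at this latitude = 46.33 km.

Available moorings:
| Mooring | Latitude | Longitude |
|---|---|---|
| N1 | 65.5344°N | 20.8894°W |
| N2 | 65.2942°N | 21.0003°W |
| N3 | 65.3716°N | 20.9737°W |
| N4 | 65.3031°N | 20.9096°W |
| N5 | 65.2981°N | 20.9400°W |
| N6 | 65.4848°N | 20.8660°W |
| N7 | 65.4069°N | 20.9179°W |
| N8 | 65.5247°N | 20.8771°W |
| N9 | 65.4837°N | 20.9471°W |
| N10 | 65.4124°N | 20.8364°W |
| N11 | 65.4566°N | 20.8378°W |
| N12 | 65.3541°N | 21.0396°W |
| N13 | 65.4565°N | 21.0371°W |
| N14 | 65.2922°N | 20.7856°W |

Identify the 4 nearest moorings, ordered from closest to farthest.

Distances from 65.4017°N, 20.8913°W:
N1: √((0.1327·111.32)² + (0.0019·46.33)²) = √(218.216829 + 0.007749) = 14.7724 km
N2: √((-0.1075·111.32)² + (-0.1090·46.33)²) = √(143.206696 + 25.502197) = 12.9888 km
N3: √((-0.0301·111.32)² + (-0.0824·46.33)²) = √(11.227405 + 14.574009) = 5.0795 km
N4: √((-0.0986·111.32)² + (-0.0183·46.33)²) = √(120.475913 + 0.718831) = 11.0088 km
N5: √((-0.1036·111.32)² + (-0.0487·46.33)²) = √(133.004369 + 5.090759) = 11.7514 km
N6: √((0.0831·111.32)² + (0.0253·46.33)²) = √(85.575302 + 1.373933) = 9.3247 km
N7: √((0.0052·111.32)² + (-0.0266·46.33)²) = √(0.335084 + 1.518756) = 1.3616 km
N8: √((0.1230·111.32)² + (0.0142·46.33)²) = √(187.480722 + 0.432814) = 13.7082 km
N9: √((0.0820·111.32)² + (-0.0558·46.33)²) = √(83.324765 + 6.683331) = 9.4873 km
N10: √((0.0107·111.32)² + (0.0549·46.33)²) = √(1.418776 + 6.469479) = 2.8086 km
N11: √((0.0549·111.32)² + (0.0535·46.33)²) = √(37.350041 + 6.143731) = 6.5950 km
N12: √((-0.0476·111.32)² + (-0.1483·46.33)²) = √(28.077621 + 47.207054) = 8.6767 km
N13: √((0.0548·111.32)² + (-0.1458·46.33)²) = √(37.214099 + 45.628863) = 9.1018 km
N14: √((-0.1095·111.32)² + (0.1057·46.33)²) = √(148.584885 + 23.981402) = 13.1364 km
Sorted: N7 (1.3616 km) < N10 (2.8086 km) < N3 (5.0795 km) < N11 (6.5950 km) < N12 (8.6767 km) < N13 (9.1018 km) < …

N7, N10, N3, N11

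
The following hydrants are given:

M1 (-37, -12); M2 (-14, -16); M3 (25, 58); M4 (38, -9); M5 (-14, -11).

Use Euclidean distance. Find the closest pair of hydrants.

Pairwise distances:
M2–M5: 5.0
M1–M5: 23.0
M1–M2: 23.3
M4–M5: 52.0
M2–M4: 52.5
M3–M4: 68.2
M1–M4: 75.1
M3–M5: 79.3
M2–M3: 83.6
M1–M3: 93.5
Closest pair: M2–M5 at 5.0.

M2 and M5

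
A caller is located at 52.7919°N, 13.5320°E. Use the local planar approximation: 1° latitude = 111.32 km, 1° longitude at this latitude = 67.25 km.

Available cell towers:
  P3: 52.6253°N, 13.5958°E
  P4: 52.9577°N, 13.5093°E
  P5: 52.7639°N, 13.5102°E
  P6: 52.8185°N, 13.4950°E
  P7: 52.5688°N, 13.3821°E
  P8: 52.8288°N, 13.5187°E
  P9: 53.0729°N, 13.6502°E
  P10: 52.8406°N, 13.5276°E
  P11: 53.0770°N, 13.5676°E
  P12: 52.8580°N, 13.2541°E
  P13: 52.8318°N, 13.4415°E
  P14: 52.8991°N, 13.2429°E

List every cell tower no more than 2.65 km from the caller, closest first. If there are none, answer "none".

Distances from 52.7919°N, 13.5320°E:
P3: √((-0.1666·111.32)² + (0.0638·67.25)²) = √(343.950852 + 18.408819) = 19.0357 km
P4: √((0.1658·111.32)² + (-0.0227·67.25)²) = √(340.655533 + 2.330431) = 18.5199 km
P5: √((-0.0280·111.32)² + (-0.0218·67.25)²) = √(9.715440 + 2.149303) = 3.4445 km
P6: √((0.0266·111.32)² + (-0.0370·67.25)²) = √(8.768184 + 6.191388) = 3.8678 km
P7: √((-0.2231·111.32)² + (-0.1499·67.25)²) = √(616.801663 + 101.622025) = 26.8034 km
P8: √((0.0369·111.32)² + (-0.0133·67.25)²) = √(16.873265 + 0.799996) = 4.2040 km
P9: √((0.2810·111.32)² + (0.1182·67.25)²) = √(978.495956 + 63.185806) = 32.2751 km
P10: √((0.0487·111.32)² + (-0.0044·67.25)²) = √(29.390320 + 0.087557) = 5.4294 km
P11: √((0.2851·111.32)² + (0.0356·67.25)²) = √(1007.258242 + 5.731715) = 31.8275 km
P12: √((0.0661·111.32)² + (-0.2779·67.25)²) = √(54.143872 + 349.270311) = 20.0852 km
P13: √((0.0399·111.32)² + (-0.0905·67.25)²) = √(19.728415 + 37.040918) = 7.5345 km
P14: √((0.1072·111.32)² + (-0.2891·67.25)²) = √(142.408518 + 377.990392) = 22.8123 km
Threshold 2.65 km: none within range.

none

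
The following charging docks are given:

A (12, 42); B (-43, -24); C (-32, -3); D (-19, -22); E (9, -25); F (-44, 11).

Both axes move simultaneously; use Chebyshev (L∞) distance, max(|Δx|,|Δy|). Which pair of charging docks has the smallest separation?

Pairwise distances:
A–B: 66
A–C: 45
A–D: 64
A–E: 67
A–F: 56
B–C: 21
B–D: 24
B–E: 52
B–F: 35
C–D: 19
C–E: 41
C–F: 14
D–E: 28
D–F: 33
E–F: 53
Closest pair: C–F at 14.

C and F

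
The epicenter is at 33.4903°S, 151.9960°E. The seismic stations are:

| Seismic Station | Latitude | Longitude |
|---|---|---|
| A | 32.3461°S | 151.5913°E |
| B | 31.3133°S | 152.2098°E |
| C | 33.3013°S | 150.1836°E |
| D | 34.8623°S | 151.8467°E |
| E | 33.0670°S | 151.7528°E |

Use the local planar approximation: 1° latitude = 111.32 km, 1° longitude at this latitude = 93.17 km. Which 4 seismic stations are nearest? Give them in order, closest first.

Distances from 33.4903°S, 151.9960°E:
A: 132.8362 km
B: 243.1609 km
C: 170.1670 km
D: 153.3632 km
E: 52.2866 km
Sorted: E (52.2866 km) < A (132.8362 km) < D (153.3632 km) < C (170.1670 km) < B (243.1609 km)

E, A, D, C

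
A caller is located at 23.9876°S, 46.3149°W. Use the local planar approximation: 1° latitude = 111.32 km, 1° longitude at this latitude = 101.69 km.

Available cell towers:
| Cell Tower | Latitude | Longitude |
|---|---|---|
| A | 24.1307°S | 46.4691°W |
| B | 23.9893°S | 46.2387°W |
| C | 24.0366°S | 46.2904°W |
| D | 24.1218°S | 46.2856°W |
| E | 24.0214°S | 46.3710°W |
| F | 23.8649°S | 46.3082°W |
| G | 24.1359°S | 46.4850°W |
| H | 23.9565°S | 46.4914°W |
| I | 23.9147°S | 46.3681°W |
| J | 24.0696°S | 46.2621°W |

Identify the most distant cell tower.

Distances from 23.9876°S, 46.3149°W:
A: 22.3527 km
B: 7.7511 km
C: 5.9967 km
D: 15.2334 km
E: 6.8339 km
F: 13.6759 km
G: 23.9111 km
H: 18.2791 km
I: 9.7532 km
J: 10.5903 km
Maximum: G at 23.9111 km.

G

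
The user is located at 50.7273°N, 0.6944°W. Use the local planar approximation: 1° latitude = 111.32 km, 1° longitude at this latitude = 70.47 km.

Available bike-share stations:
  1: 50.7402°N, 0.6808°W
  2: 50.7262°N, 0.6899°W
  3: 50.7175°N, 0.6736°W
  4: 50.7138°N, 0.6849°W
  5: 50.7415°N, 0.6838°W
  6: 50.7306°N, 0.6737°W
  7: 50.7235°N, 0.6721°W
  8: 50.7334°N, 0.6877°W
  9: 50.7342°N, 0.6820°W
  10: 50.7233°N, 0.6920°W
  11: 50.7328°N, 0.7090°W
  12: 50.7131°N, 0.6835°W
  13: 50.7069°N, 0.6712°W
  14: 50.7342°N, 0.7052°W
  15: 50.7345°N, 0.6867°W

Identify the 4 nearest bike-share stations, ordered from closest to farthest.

2, 10, 8, 15

Distances from 50.7273°N, 0.6944°W:
1: √((0.0129·111.32)² + (0.0136·70.47)²) = √(2.062176 + 0.918515) = 1.7265 km
2: √((-0.0011·111.32)² + (0.0045·70.47)²) = √(0.014994 + 0.100562) = 0.3399 km
3: √((-0.0098·111.32)² + (0.0208·70.47)²) = √(1.190141 + 2.148499) = 1.8272 km
4: √((-0.0135·111.32)² + (0.0095·70.47)²) = √(2.258468 + 0.448183) = 1.6452 km
5: √((0.0142·111.32)² + (0.0106·70.47)²) = √(2.498752 + 0.557982) = 1.7484 km
6: √((0.0033·111.32)² + (0.0207·70.47)²) = √(0.134950 + 2.127890) = 1.5043 km
7: √((-0.0038·111.32)² + (0.0223·70.47)²) = √(0.178943 + 2.469553) = 1.6274 km
8: √((0.0061·111.32)² + (0.0067·70.47)²) = √(0.461112 + 0.222925) = 0.8271 km
9: √((0.0069·111.32)² + (0.0124·70.47)²) = √(0.589990 + 0.763575) = 1.1634 km
10: √((-0.0040·111.32)² + (0.0024·70.47)²) = √(0.198274 + 0.028604) = 0.4763 km
11: √((0.0055·111.32)² + (-0.0146·70.47)²) = √(0.374862 + 1.058557) = 1.1973 km
12: √((-0.0142·111.32)² + (0.0109·70.47)²) = √(2.498752 + 0.590013) = 1.7575 km
13: √((-0.0204·111.32)² + (0.0232·70.47)²) = √(5.157114 + 2.672911) = 2.7982 km
14: √((0.0069·111.32)² + (-0.0108·70.47)²) = √(0.589990 + 0.579237) = 1.0813 km
15: √((0.0072·111.32)² + (0.0077·70.47)²) = √(0.642409 + 0.294435) = 0.9679 km
Sorted: 2 (0.3399 km) < 10 (0.4763 km) < 8 (0.8271 km) < 15 (0.9679 km) < 14 (1.0813 km) < 9 (1.1634 km) < …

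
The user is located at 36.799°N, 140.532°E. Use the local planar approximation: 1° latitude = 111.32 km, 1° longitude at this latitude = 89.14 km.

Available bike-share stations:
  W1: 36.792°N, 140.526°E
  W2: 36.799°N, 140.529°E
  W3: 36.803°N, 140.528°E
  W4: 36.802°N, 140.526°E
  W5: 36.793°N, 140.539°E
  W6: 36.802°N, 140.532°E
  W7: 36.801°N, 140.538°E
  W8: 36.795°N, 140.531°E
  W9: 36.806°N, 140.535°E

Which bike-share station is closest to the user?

Distances from 36.799°N, 140.532°E:
W1: √((-0.007·111.32)² + (-0.006·89.14)²) = √(0.60721 + 0.28605) = 0.945 km
W2: √((0.000·111.32)² + (-0.003·89.14)²) = √(0.00000 + 0.07151) = 0.267 km
W3: √((0.004·111.32)² + (-0.004·89.14)²) = √(0.19827 + 0.12714) = 0.570 km
W4: √((0.003·111.32)² + (-0.006·89.14)²) = √(0.11153 + 0.28605) = 0.631 km
W5: √((-0.006·111.32)² + (0.007·89.14)²) = √(0.44612 + 0.38935) = 0.914 km
W6: √((0.003·111.32)² + (0.000·89.14)²) = √(0.11153 + 0.00000) = 0.334 km
W7: √((0.002·111.32)² + (0.006·89.14)²) = √(0.04957 + 0.28605) = 0.579 km
W8: √((-0.004·111.32)² + (-0.001·89.14)²) = √(0.19827 + 0.00795) = 0.454 km
W9: √((0.007·111.32)² + (0.003·89.14)²) = √(0.60721 + 0.07151) = 0.824 km
Minimum: W2 at 0.267 km.

W2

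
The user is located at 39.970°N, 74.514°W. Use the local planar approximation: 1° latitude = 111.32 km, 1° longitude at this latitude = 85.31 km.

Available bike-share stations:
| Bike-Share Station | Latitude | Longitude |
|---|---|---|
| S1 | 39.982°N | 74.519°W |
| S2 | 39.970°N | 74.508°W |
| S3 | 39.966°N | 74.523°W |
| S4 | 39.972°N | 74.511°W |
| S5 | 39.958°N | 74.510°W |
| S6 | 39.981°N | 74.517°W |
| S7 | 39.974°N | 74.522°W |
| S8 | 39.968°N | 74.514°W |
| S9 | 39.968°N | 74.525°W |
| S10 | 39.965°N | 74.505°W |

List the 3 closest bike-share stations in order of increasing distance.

S8, S4, S2

Distances from 39.970°N, 74.514°W:
S1: √((0.012·111.32)² + (-0.005·85.31)²) = √(1.78447 + 0.18194) = 1.402 km
S2: √((0.000·111.32)² + (0.006·85.31)²) = √(0.00000 + 0.26200) = 0.512 km
S3: √((-0.004·111.32)² + (-0.009·85.31)²) = √(0.19827 + 0.58950) = 0.888 km
S4: √((0.002·111.32)² + (0.003·85.31)²) = √(0.04957 + 0.06550) = 0.339 km
S5: √((-0.012·111.32)² + (0.004·85.31)²) = √(1.78447 + 0.11644) = 1.379 km
S6: √((0.011·111.32)² + (-0.003·85.31)²) = √(1.49945 + 0.06550) = 1.251 km
S7: √((0.004·111.32)² + (-0.008·85.31)²) = √(0.19827 + 0.46578) = 0.815 km
S8: √((-0.002·111.32)² + (0.000·85.31)²) = √(0.04957 + 0.00000) = 0.223 km
S9: √((-0.002·111.32)² + (-0.011·85.31)²) = √(0.04957 + 0.88061) = 0.964 km
S10: √((-0.005·111.32)² + (0.009·85.31)²) = √(0.30980 + 0.58950) = 0.948 km
Sorted: S8 (0.223 km) < S4 (0.339 km) < S2 (0.512 km) < S7 (0.815 km) < S3 (0.888 km) < …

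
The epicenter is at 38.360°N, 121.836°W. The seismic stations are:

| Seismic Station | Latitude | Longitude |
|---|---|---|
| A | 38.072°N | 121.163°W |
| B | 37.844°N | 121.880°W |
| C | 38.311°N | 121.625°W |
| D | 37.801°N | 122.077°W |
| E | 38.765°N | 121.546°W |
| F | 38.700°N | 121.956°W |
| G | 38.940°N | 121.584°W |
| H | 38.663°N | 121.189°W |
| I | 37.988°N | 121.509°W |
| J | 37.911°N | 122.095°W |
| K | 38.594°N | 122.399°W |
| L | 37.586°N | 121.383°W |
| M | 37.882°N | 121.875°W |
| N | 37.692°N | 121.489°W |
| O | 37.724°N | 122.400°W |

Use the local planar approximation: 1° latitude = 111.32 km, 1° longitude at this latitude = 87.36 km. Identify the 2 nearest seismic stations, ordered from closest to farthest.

Distances from 38.360°N, 121.836°W:
A: √((-0.288·111.32)² + (0.673·87.36)²) = √(1027.85386 + 3456.64977) = 66.966 km
B: √((-0.516·111.32)² + (-0.044·87.36)²) = √(3299.48227 + 14.77511) = 57.570 km
C: √((-0.049·111.32)² + (0.211·87.36)²) = √(29.75353 + 339.77401) = 19.223 km
D: √((-0.559·111.32)² + (-0.241·87.36)²) = √(3872.30905 + 443.26081) = 65.693 km
E: √((0.405·111.32)² + (0.290·87.36)²) = √(2032.62116 + 641.83182) = 51.715 km
F: √((0.340·111.32)² + (-0.120·87.36)²) = √(1432.53166 + 109.89748) = 39.274 km
G: √((0.580·111.32)² + (0.252·87.36)²) = √(4168.71670 + 484.64790) = 68.216 km
H: √((0.303·111.32)² + (0.647·87.36)²) = √(1137.71020 + 3194.72744) = 65.821 km
I: √((-0.372·111.32)² + (0.327·87.36)²) = √(1714.87423 + 816.05749) = 50.308 km
J: √((-0.449·111.32)² + (-0.259·87.36)²) = √(2498.26830 + 511.94674) = 54.865 km
K: √((0.234·111.32)² + (-0.563·87.36)²) = √(678.54415 + 2419.03438) = 55.656 km
L: √((-0.774·111.32)² + (0.453·87.36)²) = √(7423.83510 + 1566.10781) = 94.815 km
M: √((-0.478·111.32)² + (-0.039·87.36)²) = √(2831.40626 + 11.60792) = 53.320 km
N: √((-0.668·111.32)² + (0.347·87.36)²) = √(5529.67135 + 918.93375) = 80.303 km
O: √((-0.636·111.32)² + (-0.564·87.36)²) = √(5012.57203 + 2427.63538) = 86.257 km
Sorted: C (19.223 km) < F (39.274 km) < I (50.308 km) < E (51.715 km) < …

C, F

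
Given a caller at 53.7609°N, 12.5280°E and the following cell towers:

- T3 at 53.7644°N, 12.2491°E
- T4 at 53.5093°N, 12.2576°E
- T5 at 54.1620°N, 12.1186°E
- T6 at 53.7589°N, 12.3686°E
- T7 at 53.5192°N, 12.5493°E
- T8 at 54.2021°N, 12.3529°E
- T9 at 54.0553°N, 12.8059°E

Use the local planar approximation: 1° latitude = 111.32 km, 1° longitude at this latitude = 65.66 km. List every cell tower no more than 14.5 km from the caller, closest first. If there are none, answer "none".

T6

Distances from 53.7609°N, 12.5280°E:
T3: √((0.0035·111.32)² + (-0.2789·65.66)²) = √(0.151804 + 335.350367) = 18.3167 km
T4: √((-0.2516·111.32)² + (-0.2704·65.66)²) = √(784.454338 + 315.220992) = 33.1614 km
T5: √((0.4011·111.32)² + (-0.4094·65.66)²) = √(1993.662864 + 722.599128) = 52.1178 km
T6: √((-0.0020·111.32)² + (-0.1594·65.66)²) = √(0.049569 + 109.541426) = 10.4686 km
T7: √((-0.2417·111.32)² + (0.0213·65.66)²) = √(723.935204 + 1.955964) = 26.9424 km
T8: √((0.4412·111.32)² + (-0.1751·65.66)²) = √(2412.222716 + 132.182527) = 50.4421 km
T9: √((0.2944·111.32)² + (0.2779·65.66)²) = √(1074.043835 + 332.949871) = 37.5099 km
Threshold 14.5 km: T6 (10.4686 km) is within range.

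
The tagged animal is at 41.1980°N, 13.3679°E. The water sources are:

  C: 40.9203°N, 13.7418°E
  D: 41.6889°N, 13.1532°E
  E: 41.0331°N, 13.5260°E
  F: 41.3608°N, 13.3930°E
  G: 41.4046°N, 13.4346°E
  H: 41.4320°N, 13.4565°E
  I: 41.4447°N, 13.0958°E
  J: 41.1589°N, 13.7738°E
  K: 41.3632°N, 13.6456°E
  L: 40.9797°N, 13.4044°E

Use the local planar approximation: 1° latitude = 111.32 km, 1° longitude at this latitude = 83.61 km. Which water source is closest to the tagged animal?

F

Distances from 41.1980°N, 13.3679°E:
C: √((-0.2777·111.32)² + (0.3739·83.61)²) = √(955.648439 + 977.298826) = 43.9653 km
D: √((0.4909·111.32)² + (-0.2147·83.61)²) = √(2986.293297 + 322.240806) = 57.5199 km
E: √((-0.1649·111.32)² + (0.1581·83.61)²) = √(336.967260 + 174.735114) = 22.6208 km
F: √((0.1628·111.32)² + (0.0251·83.61)²) = √(328.439359 + 4.404168) = 18.2440 km
G: √((0.2066·111.32)² + (0.0667·83.61)²) = √(528.940754 + 31.100553) = 23.6652 km
H: √((0.2340·111.32)² + (0.0886·83.61)²) = √(678.544149 + 54.876182) = 27.0817 km
I: √((0.2467·111.32)² + (-0.2721·83.61)²) = √(754.196815 + 517.575286) = 35.6619 km
J: √((-0.0391·111.32)² + (0.4059·83.61)²) = √(18.945231 + 1151.740263) = 34.2153 km
K: √((0.1652·111.32)² + (0.2777·83.61)²) = √(338.194454 + 539.098603) = 29.6191 km
L: √((-0.2183·111.32)² + (0.0365·83.61)²) = √(590.546183 + 9.313270) = 24.4920 km
Minimum: F at 18.2440 km.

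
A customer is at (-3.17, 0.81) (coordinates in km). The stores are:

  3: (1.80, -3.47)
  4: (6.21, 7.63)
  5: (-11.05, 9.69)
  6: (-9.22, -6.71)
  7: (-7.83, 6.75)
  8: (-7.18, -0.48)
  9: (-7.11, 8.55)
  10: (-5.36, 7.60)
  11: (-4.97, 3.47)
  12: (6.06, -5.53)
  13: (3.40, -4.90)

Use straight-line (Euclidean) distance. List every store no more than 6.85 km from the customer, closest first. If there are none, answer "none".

Distances from (-3.17, 0.81):
3: 6.56 km
4: 11.60 km
5: 11.87 km
6: 9.65 km
7: 7.55 km
8: 4.21 km
9: 8.69 km
10: 7.13 km
11: 3.21 km
12: 11.20 km
13: 8.70 km
Threshold 6.85 km: 11 (3.21 km), 8 (4.21 km), 3 (6.56 km) are within range.

11, 8, 3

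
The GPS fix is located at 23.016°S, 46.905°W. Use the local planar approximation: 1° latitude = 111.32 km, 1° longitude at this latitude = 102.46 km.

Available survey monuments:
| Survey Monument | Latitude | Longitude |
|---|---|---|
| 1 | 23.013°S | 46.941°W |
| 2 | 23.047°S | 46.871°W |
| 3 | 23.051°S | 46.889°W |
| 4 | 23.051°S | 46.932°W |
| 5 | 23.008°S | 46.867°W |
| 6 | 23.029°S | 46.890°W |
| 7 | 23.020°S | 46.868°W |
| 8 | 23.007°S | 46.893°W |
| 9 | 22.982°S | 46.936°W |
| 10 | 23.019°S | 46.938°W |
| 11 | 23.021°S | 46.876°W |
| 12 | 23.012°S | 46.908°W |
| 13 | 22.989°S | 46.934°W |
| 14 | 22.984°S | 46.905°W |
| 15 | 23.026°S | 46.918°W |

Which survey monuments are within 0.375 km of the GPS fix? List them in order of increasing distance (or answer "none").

none

Distances from 23.016°S, 46.905°W:
1: 3.704 km
2: 4.904 km
3: 4.227 km
4: 4.778 km
5: 3.994 km
6: 2.111 km
7: 3.817 km
8: 1.586 km
9: 4.941 km
10: 3.398 km
11: 3.023 km
12: 0.541 km
13: 4.226 km
14: 3.562 km
15: 1.736 km
Threshold 0.375 km: none within range.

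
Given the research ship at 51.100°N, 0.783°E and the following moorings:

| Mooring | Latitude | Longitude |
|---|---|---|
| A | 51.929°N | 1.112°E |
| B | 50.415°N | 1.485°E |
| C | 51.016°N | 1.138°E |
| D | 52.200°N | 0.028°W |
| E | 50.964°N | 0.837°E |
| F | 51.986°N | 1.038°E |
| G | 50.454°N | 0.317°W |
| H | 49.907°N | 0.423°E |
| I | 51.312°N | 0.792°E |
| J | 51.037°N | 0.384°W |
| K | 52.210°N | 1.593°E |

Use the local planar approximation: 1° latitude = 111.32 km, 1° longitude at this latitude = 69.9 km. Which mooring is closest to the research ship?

E

Distances from 51.100°N, 0.783°E:
A: 95.107 km
B: 90.678 km
C: 26.518 km
D: 134.937 km
E: 15.603 km
F: 100.227 km
G: 105.278 km
H: 135.168 km
I: 23.608 km
J: 81.874 km
K: 135.919 km
Minimum: E at 15.603 km.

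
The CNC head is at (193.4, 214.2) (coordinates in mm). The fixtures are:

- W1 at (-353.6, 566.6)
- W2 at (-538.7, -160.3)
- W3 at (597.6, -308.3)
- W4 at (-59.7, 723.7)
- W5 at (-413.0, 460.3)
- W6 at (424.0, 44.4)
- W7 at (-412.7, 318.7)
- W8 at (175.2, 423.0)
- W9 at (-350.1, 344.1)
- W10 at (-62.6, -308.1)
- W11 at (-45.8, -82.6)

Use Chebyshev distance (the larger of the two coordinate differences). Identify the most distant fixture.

Distances from (193.4, 214.2):
W1: max(|-547.0|, |352.4|) = 547.0 mm
W2: max(|-732.1|, |-374.5|) = 732.1 mm
W3: max(|404.2|, |-522.5|) = 522.5 mm
W4: max(|-253.1|, |509.5|) = 509.5 mm
W5: max(|-606.4|, |246.1|) = 606.4 mm
W6: max(|230.6|, |-169.8|) = 230.6 mm
W7: max(|-606.1|, |104.5|) = 606.1 mm
W8: max(|-18.2|, |208.8|) = 208.8 mm
W9: max(|-543.5|, |129.9|) = 543.5 mm
W10: max(|-256.0|, |-522.3|) = 522.3 mm
W11: max(|-239.2|, |-296.8|) = 296.8 mm
Maximum: W2 at 732.1 mm.

W2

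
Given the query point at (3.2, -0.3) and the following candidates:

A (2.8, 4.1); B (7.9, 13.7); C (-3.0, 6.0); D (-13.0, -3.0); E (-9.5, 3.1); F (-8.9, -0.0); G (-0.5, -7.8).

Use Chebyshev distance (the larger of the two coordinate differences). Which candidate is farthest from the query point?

Distances from (3.2, -0.3):
A: max(|-0.4|, |4.4|) = 4.4
B: max(|4.7|, |14.0|) = 14.0
C: max(|-6.2|, |6.3|) = 6.3
D: max(|-16.2|, |-2.7|) = 16.2
E: max(|-12.7|, |3.4|) = 12.7
F: max(|-12.1|, |0.3|) = 12.1
G: max(|-3.7|, |-7.5|) = 7.5
Maximum: D at 16.2.

D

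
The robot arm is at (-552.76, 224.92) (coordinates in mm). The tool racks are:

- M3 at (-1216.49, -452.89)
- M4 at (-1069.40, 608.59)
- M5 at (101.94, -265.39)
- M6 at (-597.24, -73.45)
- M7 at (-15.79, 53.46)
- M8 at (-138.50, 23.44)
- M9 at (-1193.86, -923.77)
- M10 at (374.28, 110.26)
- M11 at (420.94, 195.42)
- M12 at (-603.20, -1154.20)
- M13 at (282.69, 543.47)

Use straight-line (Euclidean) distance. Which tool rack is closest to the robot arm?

Distances from (-552.76, 224.92):
M3: √((-663.73)² + (-677.81)²) = √(440537.5129 + 459426.3961) = 948.66 mm
M4: √((-516.64)² + (383.67)²) = √(266916.8896 + 147202.6689) = 643.52 mm
M5: √((654.70)² + (-490.31)²) = √(428632.0900 + 240403.8961) = 817.95 mm
M6: √((-44.48)² + (-298.37)²) = √(1978.4704 + 89024.6569) = 301.67 mm
M7: √((536.97)² + (-171.46)²) = √(288336.7809 + 29398.5316) = 563.68 mm
M8: √((414.26)² + (-201.48)²) = √(171611.3476 + 40594.1904) = 460.66 mm
M9: √((-641.10)² + (-1148.69)²) = √(411009.2100 + 1319488.7161) = 1315.48 mm
M10: √((927.04)² + (-114.66)²) = √(859403.1616 + 13146.9156) = 934.10 mm
M11: √((973.70)² + (-29.50)²) = √(948091.6900 + 870.2500) = 974.15 mm
M12: √((-50.44)² + (-1379.12)²) = √(2544.1936 + 1901971.9744) = 1380.04 mm
M13: √((835.45)² + (318.55)²) = √(697976.7025 + 101474.1025) = 894.12 mm
Minimum: M6 at 301.67 mm.

M6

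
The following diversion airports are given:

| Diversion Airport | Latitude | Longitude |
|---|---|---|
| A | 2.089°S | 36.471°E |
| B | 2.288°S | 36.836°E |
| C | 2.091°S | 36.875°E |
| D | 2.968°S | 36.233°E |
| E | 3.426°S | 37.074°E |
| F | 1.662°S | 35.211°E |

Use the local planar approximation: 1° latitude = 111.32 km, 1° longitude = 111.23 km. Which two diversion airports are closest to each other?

B and C

Pairwise distances:
A–B: 46.249 km
A–C: 44.937 km
A–D: 101.368 km
A–E: 163.250 km
A–F: 147.991 km
B–C: 22.355 km
B–D: 101.137 km
B–E: 129.419 km
B–F: 193.717 km
C–D: 120.957 km
C–E: 150.252 km
C–F: 191.149 km
D–E: 106.536 km
D–F: 184.551 km
E–F: 285.484 km
Closest pair: B–C at 22.355 km.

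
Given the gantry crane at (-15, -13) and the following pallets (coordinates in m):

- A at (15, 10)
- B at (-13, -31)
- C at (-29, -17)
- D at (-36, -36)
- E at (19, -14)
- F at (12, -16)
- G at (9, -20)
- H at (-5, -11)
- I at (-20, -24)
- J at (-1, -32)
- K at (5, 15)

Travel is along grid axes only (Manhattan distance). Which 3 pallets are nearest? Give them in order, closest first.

Distances from (-15, -13):
A: |30| + |23| = 30 + 23 = 53 m
B: |2| + |-18| = 2 + 18 = 20 m
C: |-14| + |-4| = 14 + 4 = 18 m
D: |-21| + |-23| = 21 + 23 = 44 m
E: |34| + |-1| = 34 + 1 = 35 m
F: |27| + |-3| = 27 + 3 = 30 m
G: |24| + |-7| = 24 + 7 = 31 m
H: |10| + |2| = 10 + 2 = 12 m
I: |-5| + |-11| = 5 + 11 = 16 m
J: |14| + |-19| = 14 + 19 = 33 m
K: |20| + |28| = 20 + 28 = 48 m
Sorted: H (12 m) < I (16 m) < C (18 m) < B (20 m) < F (30 m) < …

H, I, C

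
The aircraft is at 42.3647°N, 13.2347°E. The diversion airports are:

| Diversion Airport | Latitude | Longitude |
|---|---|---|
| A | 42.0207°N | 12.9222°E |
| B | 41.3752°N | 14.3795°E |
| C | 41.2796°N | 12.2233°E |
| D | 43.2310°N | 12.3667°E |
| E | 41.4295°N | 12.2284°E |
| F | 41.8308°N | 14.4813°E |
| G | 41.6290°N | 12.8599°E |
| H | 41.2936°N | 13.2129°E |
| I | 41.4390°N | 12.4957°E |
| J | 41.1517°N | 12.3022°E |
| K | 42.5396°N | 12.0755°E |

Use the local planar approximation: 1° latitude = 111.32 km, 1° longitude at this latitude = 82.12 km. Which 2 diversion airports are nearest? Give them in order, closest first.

A, G

Distances from 42.3647°N, 13.2347°E:
A: 46.0977 km
B: 144.8148 km
C: 146.5925 km
D: 119.9202 km
E: 132.9176 km
F: 118.3729 km
G: 87.4907 km
H: 119.2483 km
I: 119.5908 km
J: 155.2335 km
K: 97.1642 km
Sorted: A (46.0977 km) < G (87.4907 km) < K (97.1642 km) < F (118.3729 km) < …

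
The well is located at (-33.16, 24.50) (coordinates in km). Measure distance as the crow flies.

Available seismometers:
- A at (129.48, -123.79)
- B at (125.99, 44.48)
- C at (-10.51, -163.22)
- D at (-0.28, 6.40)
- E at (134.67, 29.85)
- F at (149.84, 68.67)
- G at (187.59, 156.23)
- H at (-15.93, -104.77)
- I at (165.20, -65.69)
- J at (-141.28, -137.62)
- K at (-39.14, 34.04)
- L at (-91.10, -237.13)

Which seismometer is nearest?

Distances from (-33.16, 24.50):
A: √((162.64)² + (-148.29)²) = √(26451.7696 + 21989.9241) = 220.09 km
B: √((159.15)² + (19.98)²) = √(25328.7225 + 399.2004) = 160.40 km
C: √((22.65)² + (-187.72)²) = √(513.0225 + 35238.7984) = 189.08 km
D: √((32.88)² + (-18.10)²) = √(1081.0944 + 327.6100) = 37.53 km
E: √((167.83)² + (5.35)²) = √(28166.9089 + 28.6225) = 167.92 km
F: √((183.00)² + (44.17)²) = √(33489.0000 + 1950.9889) = 188.26 km
G: √((220.75)² + (131.73)²) = √(48730.5625 + 17352.7929) = 257.07 km
H: √((17.23)² + (-129.27)²) = √(296.8729 + 16710.7329) = 130.41 km
I: √((198.36)² + (-90.19)²) = √(39346.6896 + 8134.2361) = 217.90 km
J: √((-108.12)² + (-162.12)²) = √(11689.9344 + 26282.8944) = 194.87 km
K: √((-5.98)² + (9.54)²) = √(35.7604 + 91.0116) = 11.26 km
L: √((-57.94)² + (-261.63)²) = √(3357.0436 + 68450.2569) = 267.97 km
Minimum: K at 11.26 km.

K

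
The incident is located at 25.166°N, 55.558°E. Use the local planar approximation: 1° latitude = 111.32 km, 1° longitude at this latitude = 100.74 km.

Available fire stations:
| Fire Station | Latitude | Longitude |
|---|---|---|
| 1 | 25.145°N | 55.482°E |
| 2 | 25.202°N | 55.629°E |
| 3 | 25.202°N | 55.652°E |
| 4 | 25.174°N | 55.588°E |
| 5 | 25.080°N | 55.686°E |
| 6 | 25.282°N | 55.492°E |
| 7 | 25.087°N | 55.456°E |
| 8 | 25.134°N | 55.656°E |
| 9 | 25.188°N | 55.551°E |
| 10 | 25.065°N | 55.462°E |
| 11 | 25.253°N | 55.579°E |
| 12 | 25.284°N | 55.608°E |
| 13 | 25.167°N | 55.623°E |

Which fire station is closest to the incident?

Distances from 25.166°N, 55.558°E:
1: √((-0.021·111.32)² + (-0.076·100.74)²) = √(5.46493 + 58.61801) = 8.005 km
2: √((0.036·111.32)² + (0.071·100.74)²) = √(16.06022 + 51.15883) = 8.199 km
3: √((0.036·111.32)² + (0.094·100.74)²) = √(16.06022 + 89.67257) = 10.283 km
4: √((0.008·111.32)² + (0.030·100.74)²) = √(0.79310 + 9.13369) = 3.151 km
5: √((-0.086·111.32)² + (0.128·100.74)²) = √(91.65229 + 166.27380) = 16.060 km
6: √((0.116·111.32)² + (-0.066·100.74)²) = √(166.74867 + 44.20707) = 14.524 km
7: √((-0.079·111.32)² + (-0.102·100.74)²) = √(77.33936 + 105.58549) = 13.525 km
8: √((-0.032·111.32)² + (0.098·100.74)²) = √(12.68955 + 97.46665) = 10.496 km
9: √((0.022·111.32)² + (-0.007·100.74)²) = √(5.99780 + 0.49728) = 2.549 km
10: √((-0.101·111.32)² + (-0.096·100.74)²) = √(126.41224 + 93.52901) = 14.830 km
11: √((0.087·111.32)² + (0.021·100.74)²) = √(93.79613 + 4.47551) = 9.913 km
12: √((0.118·111.32)² + (0.050·100.74)²) = √(172.54819 + 25.37137) = 14.068 km
13: √((0.001·111.32)² + (0.065·100.74)²) = √(0.01239 + 42.87761) = 6.549 km
Minimum: 9 at 2.549 km.

9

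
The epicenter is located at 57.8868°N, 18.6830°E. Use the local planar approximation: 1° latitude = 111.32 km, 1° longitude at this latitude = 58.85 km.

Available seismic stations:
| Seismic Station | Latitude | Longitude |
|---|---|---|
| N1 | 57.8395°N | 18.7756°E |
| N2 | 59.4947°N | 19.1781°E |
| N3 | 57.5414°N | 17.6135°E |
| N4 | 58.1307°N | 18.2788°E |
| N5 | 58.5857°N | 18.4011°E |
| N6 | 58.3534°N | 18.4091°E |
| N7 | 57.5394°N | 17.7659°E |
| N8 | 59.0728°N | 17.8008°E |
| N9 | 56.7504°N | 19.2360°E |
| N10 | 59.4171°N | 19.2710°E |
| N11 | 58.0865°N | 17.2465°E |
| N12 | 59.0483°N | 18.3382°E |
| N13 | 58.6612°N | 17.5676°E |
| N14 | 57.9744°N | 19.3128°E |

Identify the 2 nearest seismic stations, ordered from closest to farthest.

Distances from 57.8868°N, 18.6830°E:
N1: √((-0.0473·111.32)² + (0.0926·58.85)²) = √(27.724816 + 29.697159) = 7.5777 km
N2: √((1.6079·111.32)² + (0.4951·58.85)²) = √(32037.931297 + 848.943499) = 181.3474 km
N3: √((-0.3454·111.32)² + (-1.0695·58.85)²) = √(1478.396963 + 3961.453041) = 73.7553 km
N4: √((0.2439·111.32)² + (-0.4042·58.85)²) = √(737.173977 + 565.829457) = 36.0971 km
N5: √((0.6989·111.32)² + (-0.2819·58.85)²) = √(6053.080871 + 275.221962) = 79.5506 km
N6: √((0.4666·111.32)² + (-0.2739·58.85)²) = √(2697.962222 + 259.822645) = 54.3855 km
N7: √((-0.3474·111.32)² + (-0.9171·58.85)²) = √(1495.567516 + 2912.905002) = 66.3963 km
N8: √((1.1860·111.32)² + (-0.8822·58.85)²) = √(17430.737931 + 2695.423691) = 141.8667 km
N9: √((-1.1364·111.32)² + (0.5530·58.85)²) = √(16003.274160 + 1059.115190) = 130.6231 km
N10: √((1.5303·111.32)² + (0.5880·58.85)²) = √(29020.143246 + 1197.422974) = 173.8320 km
N11: √((0.1997·111.32)² + (-1.4365·58.85)²) = √(494.199754 + 7146.677671) = 87.4121 km
N12: √((1.1615·111.32)² + (-0.3448·58.85)²) = √(16718.019351 + 411.744161) = 130.8807 km
N13: √((0.7744·111.32)² + (-1.1154·58.85)²) = √(7431.510298 + 4308.778953) = 108.3526 km
N14: √((0.0876·111.32)² + (0.6298·58.85)²) = √(95.094327 + 1373.720082) = 38.3251 km
Sorted: N1 (7.5777 km) < N4 (36.0971 km) < N14 (38.3251 km) < N6 (54.3855 km) < …

N1, N4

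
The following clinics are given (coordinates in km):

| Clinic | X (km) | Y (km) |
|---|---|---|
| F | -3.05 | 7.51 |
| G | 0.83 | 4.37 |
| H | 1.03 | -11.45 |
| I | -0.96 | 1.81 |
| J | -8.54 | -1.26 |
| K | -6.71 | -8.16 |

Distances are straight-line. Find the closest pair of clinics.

Pairwise distances:
F–G: 4.99 km
F–H: 19.39 km
F–I: 6.07 km
F–J: 10.35 km
F–K: 16.09 km
G–H: 15.82 km
G–I: 3.12 km
G–J: 10.93 km
G–K: 14.62 km
H–I: 13.41 km
H–J: 13.98 km
H–K: 8.41 km
I–J: 8.18 km
I–K: 11.51 km
J–K: 7.14 km
Closest pair: G–I at 3.12 km.

G and I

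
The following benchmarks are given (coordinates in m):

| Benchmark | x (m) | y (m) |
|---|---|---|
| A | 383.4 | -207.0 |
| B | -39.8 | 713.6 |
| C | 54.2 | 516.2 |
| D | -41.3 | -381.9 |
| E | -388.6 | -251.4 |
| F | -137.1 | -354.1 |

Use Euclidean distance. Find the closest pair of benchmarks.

D and F

Pairwise distances:
A–B: 1013.2 m
A–C: 794.6 m
A–D: 459.3 m
A–E: 773.3 m
A–F: 540.9 m
B–C: 218.6 m
B–D: 1095.5 m
B–E: 1026.1 m
B–F: 1072.1 m
C–D: 903.2 m
C–E: 886.2 m
C–F: 891.1 m
D–E: 371.0 m
D–F: 99.8 m
E–F: 271.7 m
Closest pair: D–F at 99.8 m.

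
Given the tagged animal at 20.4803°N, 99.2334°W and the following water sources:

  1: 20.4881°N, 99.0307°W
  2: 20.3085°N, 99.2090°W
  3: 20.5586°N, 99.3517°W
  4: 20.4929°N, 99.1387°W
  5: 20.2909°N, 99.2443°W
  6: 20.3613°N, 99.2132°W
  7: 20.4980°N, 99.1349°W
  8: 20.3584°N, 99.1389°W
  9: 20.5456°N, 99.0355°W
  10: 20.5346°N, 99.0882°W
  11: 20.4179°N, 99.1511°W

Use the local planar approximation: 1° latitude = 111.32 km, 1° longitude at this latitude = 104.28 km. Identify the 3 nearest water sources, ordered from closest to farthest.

4, 7, 11

Distances from 20.4803°N, 99.2334°W:
1: √((0.0078·111.32)² + (0.2027·104.28)²) = √(0.753938 + 446.796274) = 21.1554 km
2: √((-0.1718·111.32)² + (0.0244·104.28)²) = √(365.757057 + 6.474134) = 19.2933 km
3: √((0.0783·111.32)² + (-0.1183·104.28)²) = √(75.974862 + 152.184890) = 15.1050 km
4: √((0.0126·111.32)² + (0.0947·104.28)²) = √(1.967377 + 97.521866) = 9.9744 km
5: √((-0.1894·111.32)² + (-0.0109·104.28)²) = √(444.535393 + 1.291978) = 21.1146 km
6: √((-0.1190·111.32)² + (0.0202·104.28)²) = √(175.485129 + 4.437157) = 13.4135 km
7: √((0.0177·111.32)² + (0.0985·104.28)²) = √(3.882334 + 105.505356) = 10.4589 km
8: √((-0.1219·111.32)² + (0.0945·104.28)²) = √(184.142403 + 97.110382) = 16.7706 km
9: √((0.0653·111.32)² + (0.1979·104.28)²) = √(52.841210 + 425.886264) = 21.8798 km
10: √((0.0543·111.32)² + (0.1452·104.28)²) = √(36.538108 + 229.263690) = 16.3034 km
11: √((-0.0624·111.32)² + (0.0823·104.28)²) = √(48.252028 + 73.654912) = 11.0411 km
Sorted: 4 (9.9744 km) < 7 (10.4589 km) < 11 (11.0411 km) < 6 (13.4135 km) < 3 (15.1050 km) < …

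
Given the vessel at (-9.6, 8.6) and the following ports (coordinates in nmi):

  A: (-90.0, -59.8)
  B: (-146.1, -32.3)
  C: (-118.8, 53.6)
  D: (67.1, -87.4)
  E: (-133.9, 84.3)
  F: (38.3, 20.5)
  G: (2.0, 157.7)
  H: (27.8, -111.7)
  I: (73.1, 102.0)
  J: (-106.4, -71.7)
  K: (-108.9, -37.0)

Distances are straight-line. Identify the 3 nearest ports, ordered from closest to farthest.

F, A, K

Distances from (-9.6, 8.6):
A: √((-80.4)² + (-68.4)²) = √(6464.160 + 4678.560) = 105.6 nmi
B: √((-136.5)² + (-40.9)²) = √(18632.250 + 1672.810) = 142.5 nmi
C: √((-109.2)² + (45.0)²) = √(11924.640 + 2025.000) = 118.1 nmi
D: √((76.7)² + (-96.0)²) = √(5882.890 + 9216.000) = 122.9 nmi
E: √((-124.3)² + (75.7)²) = √(15450.490 + 5730.490) = 145.5 nmi
F: √((47.9)² + (11.9)²) = √(2294.410 + 141.610) = 49.4 nmi
G: √((11.6)² + (149.1)²) = √(134.560 + 22230.810) = 149.6 nmi
H: √((37.4)² + (-120.3)²) = √(1398.760 + 14472.090) = 126.0 nmi
I: √((82.7)² + (93.4)²) = √(6839.290 + 8723.560) = 124.8 nmi
J: √((-96.8)² + (-80.3)²) = √(9370.240 + 6448.090) = 125.8 nmi
K: √((-99.3)² + (-45.6)²) = √(9860.490 + 2079.360) = 109.3 nmi
Sorted: F (49.4 nmi) < A (105.6 nmi) < K (109.3 nmi) < C (118.1 nmi) < D (122.9 nmi) < …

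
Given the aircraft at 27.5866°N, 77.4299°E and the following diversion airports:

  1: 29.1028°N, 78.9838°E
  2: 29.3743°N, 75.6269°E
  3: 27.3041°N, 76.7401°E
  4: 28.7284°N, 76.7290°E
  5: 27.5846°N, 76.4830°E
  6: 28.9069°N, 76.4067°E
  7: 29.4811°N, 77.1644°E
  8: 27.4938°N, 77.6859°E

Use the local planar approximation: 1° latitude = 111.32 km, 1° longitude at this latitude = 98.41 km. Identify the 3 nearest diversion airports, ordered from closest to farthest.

8, 3, 5

Distances from 27.5866°N, 77.4299°E:
1: √((1.5162·111.32)² + (1.5539·98.41)²) = √(28487.830714 + 23384.312007) = 227.7546 km
2: √((1.7877·111.32)² + (-1.8030·98.41)²) = √(39603.692118 + 31482.551108) = 266.6200 km
3: √((-0.2825·111.32)² + (-0.6898·98.41)²) = √(988.970414 + 4608.131286) = 74.8138 km
4: √((1.1418·111.32)² + (-0.7009·98.41)²) = √(16155.725766 + 4757.629119) = 144.6145 km
5: √((-0.0020·111.32)² + (-0.9469·98.41)²) = √(0.049569 + 8683.337808) = 93.1847 km
6: √((1.3203·111.32)² + (-1.0232·98.41)²) = √(21601.884610 + 10139.102804) = 178.1600 km
7: √((1.8945·111.32)² + (-0.2655·98.41)²) = √(44477.013150 + 682.664807) = 212.5081 km
8: √((-0.0928·111.32)² + (0.2560·98.41)²) = √(106.719148 + 634.685234) = 27.2287 km
Sorted: 8 (27.2287 km) < 3 (74.8138 km) < 5 (93.1847 km) < 4 (144.6145 km) < 6 (178.1600 km) < …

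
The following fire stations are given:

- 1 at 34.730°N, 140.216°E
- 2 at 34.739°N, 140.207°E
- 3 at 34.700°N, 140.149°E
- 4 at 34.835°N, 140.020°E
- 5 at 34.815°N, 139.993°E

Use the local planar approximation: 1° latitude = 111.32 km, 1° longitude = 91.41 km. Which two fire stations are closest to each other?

Pairwise distances:
1–2: 1.296 km
4–5: 3.324 km
2–3: 6.853 km
1–3: 6.976 km
3–4: 19.102 km
3–5: 19.163 km
2–4: 20.159 km
2–5: 21.313 km
1–4: 21.392 km
1–5: 22.474 km
Closest pair: 1–2 at 1.296 km.

1 and 2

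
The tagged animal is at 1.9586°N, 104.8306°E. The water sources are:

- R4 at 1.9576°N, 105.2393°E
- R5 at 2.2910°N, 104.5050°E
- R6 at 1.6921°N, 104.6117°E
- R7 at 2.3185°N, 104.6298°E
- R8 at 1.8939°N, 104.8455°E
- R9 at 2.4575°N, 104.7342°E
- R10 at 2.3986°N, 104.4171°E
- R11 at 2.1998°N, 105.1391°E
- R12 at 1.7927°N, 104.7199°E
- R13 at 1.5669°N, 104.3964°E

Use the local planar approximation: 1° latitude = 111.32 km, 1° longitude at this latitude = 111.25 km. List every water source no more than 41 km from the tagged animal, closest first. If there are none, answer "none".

R8, R12, R6

Distances from 1.9586°N, 104.8306°E:
R4: √((-0.0010·111.32)² + (0.4087·111.25)²) = √(0.012392 + 2067.327657) = 45.4680 km
R5: √((0.3324·111.32)² + (-0.3256·111.25)²) = √(1369.204840 + 1312.105729) = 51.7814 km
R6: √((-0.2665·111.32)² + (-0.2189·111.25)²) = √(880.117836 + 593.050344) = 38.3819 km
R7: √((0.3599·111.32)² + (-0.2008·111.25)²) = √(1605.129545 + 499.030921) = 45.8711 km
R8: √((-0.0647·111.32)² + (0.0149·111.25)²) = √(51.874623 + 2.747721) = 7.3907 km
R9: √((0.4989·111.32)² + (-0.0964·111.25)²) = √(3084.419238 + 115.014900) = 56.5635 km
R10: √((0.4400·111.32)² + (-0.4135·111.25)²) = √(2399.118769 + 2116.172504) = 67.1959 km
R11: √((0.2412·111.32)² + (0.3085·111.25)²) = √(720.943121 + 1177.905300) = 43.5758 km
R12: √((-0.1659·111.32)² + (-0.1107·111.25)²) = √(341.066581 + 151.668461) = 22.1976 km
R13: √((-0.3917·111.32)² + (-0.4342·111.25)²) = √(1901.312653 + 2333.348873) = 65.0743 km
Threshold 41 km: R8 (7.3907 km), R12 (22.1976 km), R6 (38.3819 km) are within range.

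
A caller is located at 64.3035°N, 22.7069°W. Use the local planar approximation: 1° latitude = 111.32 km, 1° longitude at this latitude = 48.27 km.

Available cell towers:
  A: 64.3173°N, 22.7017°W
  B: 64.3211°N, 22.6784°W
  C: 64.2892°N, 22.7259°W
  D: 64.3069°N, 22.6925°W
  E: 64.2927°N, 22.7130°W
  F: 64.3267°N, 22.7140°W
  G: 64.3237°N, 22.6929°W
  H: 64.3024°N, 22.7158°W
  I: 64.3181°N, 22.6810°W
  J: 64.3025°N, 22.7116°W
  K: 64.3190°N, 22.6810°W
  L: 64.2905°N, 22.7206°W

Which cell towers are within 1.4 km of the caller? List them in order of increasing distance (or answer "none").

J, H, D, E

Distances from 64.3035°N, 22.7069°W:
A: √((0.0138·111.32)² + (0.0052·48.27)²) = √(2.359960 + 0.063003) = 1.5566 km
B: √((0.0176·111.32)² + (0.0285·48.27)²) = √(3.838590 + 1.892537) = 2.3940 km
C: √((-0.0143·111.32)² + (-0.0190·48.27)²) = √(2.534069 + 0.841127) = 1.8372 km
D: √((0.0034·111.32)² + (0.0144·48.27)²) = √(0.143253 + 0.483147) = 0.7915 km
E: √((-0.0108·111.32)² + (-0.0061·48.27)²) = √(1.445419 + 0.086699) = 1.2378 km
F: √((0.0232·111.32)² + (-0.0071·48.27)²) = √(6.669947 + 0.117455) = 2.6053 km
G: √((0.0202·111.32)² + (0.0140·48.27)²) = √(5.056490 + 0.456679) = 2.3480 km
H: √((-0.0011·111.32)² + (-0.0089·48.27)²) = √(0.014994 + 0.184559) = 0.4467 km
I: √((0.0146·111.32)² + (0.0259·48.27)²) = √(2.641509 + 1.562983) = 2.0505 km
J: √((-0.0010·111.32)² + (-0.0047·48.27)²) = √(0.012392 + 0.051470) = 0.2527 km
K: √((0.0155·111.32)² + (0.0259·48.27)²) = √(2.977212 + 1.562983) = 2.1308 km
L: √((-0.0130·111.32)² + (-0.0137·48.27)²) = √(2.094272 + 0.437316) = 1.5911 km
Threshold 1.4 km: J (0.2527 km), H (0.4467 km), D (0.7915 km), E (1.2378 km) are within range.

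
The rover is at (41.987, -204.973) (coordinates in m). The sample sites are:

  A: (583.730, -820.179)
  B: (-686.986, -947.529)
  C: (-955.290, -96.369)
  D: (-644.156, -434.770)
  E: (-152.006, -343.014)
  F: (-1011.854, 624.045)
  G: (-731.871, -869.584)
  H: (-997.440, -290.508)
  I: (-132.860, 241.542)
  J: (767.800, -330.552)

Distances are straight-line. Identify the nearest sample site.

Distances from (41.987, -204.973):
A: √((541.743)² + (-615.206)²) = √(293485.47805 + 378478.42244) = 819.734 m
B: √((-728.973)² + (-742.556)²) = √(531401.63473 + 551389.41314) = 1040.572 m
C: √((-997.277)² + (108.604)²) = √(994561.41473 + 11794.82882) = 1003.173 m
D: √((-686.143)² + (-229.797)²) = √(470792.21645 + 52806.66121) = 723.601 m
E: √((-193.993)² + (-138.041)²) = √(37633.28405 + 19055.31768) = 238.094 m
F: √((-1053.841)² + (829.018)²) = √(1110580.85328 + 687270.84432) = 1340.840 m
G: √((-773.858)² + (-664.611)²) = √(598856.20416 + 441707.78132) = 1020.080 m
H: √((-1039.427)² + (-85.535)²) = √(1080408.48833 + 7316.23622) = 1042.940 m
I: √((-174.847)² + (446.515)²) = √(30571.47341 + 199375.64522) = 479.528 m
J: √((725.813)² + (-125.579)²) = √(526804.51097 + 15770.08524) = 736.597 m
Minimum: E at 238.094 m.

E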